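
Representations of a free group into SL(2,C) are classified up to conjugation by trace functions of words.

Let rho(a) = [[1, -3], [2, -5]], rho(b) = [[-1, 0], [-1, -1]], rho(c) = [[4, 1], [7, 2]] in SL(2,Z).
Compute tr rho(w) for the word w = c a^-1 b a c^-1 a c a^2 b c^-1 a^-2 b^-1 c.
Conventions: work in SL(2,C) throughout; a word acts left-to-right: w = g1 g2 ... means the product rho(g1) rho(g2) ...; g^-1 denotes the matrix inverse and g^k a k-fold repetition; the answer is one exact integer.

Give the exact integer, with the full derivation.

-2122342

rho(c) = [[4, 1], [7, 2]]
... * rho(a^-1) = [[-5, 3], [-2, 1]]  ->  [[-22, 13], [-39, 23]]
... * rho(b) = [[-1, 0], [-1, -1]]  ->  [[9, -13], [16, -23]]
... * rho(a) = [[1, -3], [2, -5]]  ->  [[-17, 38], [-30, 67]]
... * rho(c^-1) = [[2, -1], [-7, 4]]  ->  [[-300, 169], [-529, 298]]
... * rho(a) = [[1, -3], [2, -5]]  ->  [[38, 55], [67, 97]]
... * rho(c) = [[4, 1], [7, 2]]  ->  [[537, 148], [947, 261]]
... * rho(a) = [[1, -3], [2, -5]]  ->  [[833, -2351], [1469, -4146]]
... * rho(a) = [[1, -3], [2, -5]]  ->  [[-3869, 9256], [-6823, 16323]]
... * rho(b) = [[-1, 0], [-1, -1]]  ->  [[-5387, -9256], [-9500, -16323]]
... * rho(c^-1) = [[2, -1], [-7, 4]]  ->  [[54018, -31637], [95261, -55792]]
... * rho(a^-1) = [[-5, 3], [-2, 1]]  ->  [[-206816, 130417], [-364721, 229991]]
... * rho(a^-1) = [[-5, 3], [-2, 1]]  ->  [[773246, -490031], [1363623, -864172]]
... * rho(b^-1) = [[-1, 0], [1, -1]]  ->  [[-1263277, 490031], [-2227795, 864172]]
... * rho(c) = [[4, 1], [7, 2]]  ->  [[-1622891, -283215], [-2861976, -499451]]
tr = -1622891 + -499451 = -2122342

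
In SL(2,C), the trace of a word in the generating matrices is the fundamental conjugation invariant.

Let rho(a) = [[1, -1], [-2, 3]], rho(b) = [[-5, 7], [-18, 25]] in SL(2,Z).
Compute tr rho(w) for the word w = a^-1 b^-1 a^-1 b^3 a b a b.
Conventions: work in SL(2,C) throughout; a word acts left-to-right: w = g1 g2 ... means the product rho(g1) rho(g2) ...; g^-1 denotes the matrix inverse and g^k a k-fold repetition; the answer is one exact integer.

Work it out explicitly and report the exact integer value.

rho(a^-1) = [[3, 1], [2, 1]]
... * rho(b^-1) = [[25, -7], [18, -5]]  ->  [[93, -26], [68, -19]]
... * rho(a^-1) = [[3, 1], [2, 1]]  ->  [[227, 67], [166, 49]]
... * rho(b) = [[-5, 7], [-18, 25]]  ->  [[-2341, 3264], [-1712, 2387]]
... * rho(b) = [[-5, 7], [-18, 25]]  ->  [[-47047, 65213], [-34406, 47691]]
... * rho(b) = [[-5, 7], [-18, 25]]  ->  [[-938599, 1300996], [-686408, 951433]]
... * rho(a) = [[1, -1], [-2, 3]]  ->  [[-3540591, 4841587], [-2589274, 3540707]]
... * rho(b) = [[-5, 7], [-18, 25]]  ->  [[-69445611, 96255538], [-50786356, 70392757]]
... * rho(a) = [[1, -1], [-2, 3]]  ->  [[-261956687, 358212225], [-191571870, 261964627]]
... * rho(b) = [[-5, 7], [-18, 25]]  ->  [[-5138036615, 7121608816], [-3757503936, 5208112585]]
tr = -5138036615 + 5208112585 = 70075970

70075970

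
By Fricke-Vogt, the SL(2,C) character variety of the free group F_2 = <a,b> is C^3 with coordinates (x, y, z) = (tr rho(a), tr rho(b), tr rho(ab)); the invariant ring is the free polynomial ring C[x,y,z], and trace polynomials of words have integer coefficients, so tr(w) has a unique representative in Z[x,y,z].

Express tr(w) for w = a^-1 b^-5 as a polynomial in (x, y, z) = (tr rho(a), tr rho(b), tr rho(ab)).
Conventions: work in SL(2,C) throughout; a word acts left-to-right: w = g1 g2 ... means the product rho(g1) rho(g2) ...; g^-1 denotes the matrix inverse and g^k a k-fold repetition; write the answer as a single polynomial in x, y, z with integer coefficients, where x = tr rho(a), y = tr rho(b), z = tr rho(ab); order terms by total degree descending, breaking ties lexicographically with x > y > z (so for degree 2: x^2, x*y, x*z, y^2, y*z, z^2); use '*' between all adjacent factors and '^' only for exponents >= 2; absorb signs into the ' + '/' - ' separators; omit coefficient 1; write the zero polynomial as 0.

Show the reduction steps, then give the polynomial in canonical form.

y^4*z - x*y^3 - 3*y^2*z + 2*x*y + z

apply: tr(b^-1) = tr(b) = y
use: tr(b^-2) = tr(b^-1) * tr(b) - tr(1)  (eliminate b^-1) = y^2 - 2
tr(b^-3) = tr(b^-2) * tr(b) - tr(b^-1)  (eliminate b^-1) = y^3 - 3*y
tr(a b^-1) = tr(a) * tr(b) - tr(a b)  (eliminate b^-1) = x*y - z
apply: tr(a b^-2) = tr(a b^-1) * tr(b) - tr(a)  (eliminate b^-1) = x*y^2 - y*z - x
tr(b^-3 a) = tr(a b^-2) * tr(b) - tr(a b^-1)  (eliminate b^-1) = x*y^3 - y^2*z - 2*x*y + z
apply: tr(b^-1 a^-1 b^-2) = tr(b^-3) * tr(a) - tr(b^-3 a)  (eliminate a^-1) = y^2*z - x*y - z
use: tr(b^-1 a^-1 b^-1) = tr(b^-1 a^-1) * tr(b) - tr(b^-1 a^-1 b)  (eliminate b^-1) = y*z - x
tr(a^-1 b^-4) = tr(b^-1 a^-1 b^-2) * tr(b) - tr(b^-1 a^-1 b^-1)  (eliminate b^-1) = y^3*z - x*y^2 - 2*y*z + x
tr(a^-1 b^-5) = tr(a^-1 b^-4) * tr(b) - tr(a^-1 b^-3)  (eliminate b^-1) = y^4*z - x*y^3 - 3*y^2*z + 2*x*y + z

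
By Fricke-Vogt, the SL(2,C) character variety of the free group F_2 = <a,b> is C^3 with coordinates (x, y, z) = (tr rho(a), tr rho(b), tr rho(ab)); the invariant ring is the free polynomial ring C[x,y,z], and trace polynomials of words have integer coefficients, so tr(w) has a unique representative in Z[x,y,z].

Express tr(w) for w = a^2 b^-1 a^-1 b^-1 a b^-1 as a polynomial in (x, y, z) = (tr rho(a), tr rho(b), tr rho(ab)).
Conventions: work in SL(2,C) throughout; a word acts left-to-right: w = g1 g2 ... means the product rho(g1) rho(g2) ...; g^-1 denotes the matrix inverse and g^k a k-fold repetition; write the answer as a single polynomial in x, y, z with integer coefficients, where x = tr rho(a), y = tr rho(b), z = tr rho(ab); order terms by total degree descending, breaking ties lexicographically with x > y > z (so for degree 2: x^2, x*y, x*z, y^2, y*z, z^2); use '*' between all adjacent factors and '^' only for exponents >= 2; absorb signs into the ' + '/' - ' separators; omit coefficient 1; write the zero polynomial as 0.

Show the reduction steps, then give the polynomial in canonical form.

apply: trace(a^2) = trace(a) trace(a) - trace(1) = x^2 - 2
use: trace(a^3) = trace(a) trace(a^2) - trace(a) = x^3 - 3*x
apply: trace(a b a) = trace(a) trace(b a) - trace(b) = x*z - y
use: trace(a^3 b) = trace(a) trace(a b a) - trace(a b) = x^2*z - x*y - z
use: trace(a b^-1 a^2) = trace(a^3) trace(b) - trace(a^3 b) = x^3*y - x^2*z - 2*x*y + z
trace(b a b a) = trace(a b) trace(a b) - trace(1)   [split at repeated a] = z^2 - 2
use: trace(b a b) = trace(b) trace(a b) - trace(a) = y*z - x
trace(a^2 b a b) = trace(a) trace(b a b a) - trace(b a b) = x*z^2 - y*z - x
trace(a b^-1 a^2 b) = trace(a^2 b a) trace(b) - trace(a^2 b a b) = x^2*y*z - x*y^2 - x*z^2 + x
apply: trace(b^-1 a b^-1 a^2) = trace(a b^-1 a^2) trace(b) - trace(a b^-1 a^2 b) = x^3*y^2 - 2*x^2*y*z - x*y^2 + x*z^2 + y*z - x
trace(b^-1 a b^-1 a^2 b^-1) = trace(b^-1 a b^-1 a^2) trace(b) - trace(b^-1 a b^-1 a^2 b) = x^3*y^3 - 2*x^2*y^2*z - x^3*y - x*y^3 + x*y*z^2 + x^2*z + y^2*z + x*y - z
use: trace(a^4) = trace(a) trace(a^3) - trace(a^2) = x^4 - 4*x^2 + 2
trace(a^4 b) = trace(a) trace(a^2 b a) - trace(a^2 b) = x^3*z - x^2*y - 2*x*z + y
trace(a b^-1 a^3) = trace(a^4) trace(b) - trace(a^4 b) = x^4*y - x^3*z - 3*x^2*y + 2*x*z + y
use: trace(a^3 b a b) = trace(a) trace(a b a b a) - trace(a b a b) = x^2*z^2 - x*y*z - x^2 - z^2 + 2
trace(a b^-1 a^3 b) = trace(a^3 b a) trace(b) - trace(a^3 b a b) = x^3*y*z - x^2*y^2 - x^2*z^2 - x*y*z + x^2 + y^2 + z^2 - 2
trace(a b^-1 a b^-1 a^2) = trace(a b^-1 a^3) trace(b) - trace(a b^-1 a^3 b) = x^4*y^2 - 2*x^3*y*z - 2*x^2*y^2 + x^2*z^2 + 3*x*y*z - x^2 - z^2 + 2
use: trace(b^2) = trace(b) trace(b) - trace(1) = y^2 - 2
apply: trace(b a^2 b) = trace(a) trace(b^2 a) - trace(b^2) = x*y*z - x^2 - y^2 + 2
trace(a b a^2 b a) = trace(a) trace(b a^2 b a) - trace(b a^2 b) = x^2*z^2 - 2*x*y*z + y^2 - 2
trace(b a b a b a) = trace(b a) trace(b a b a) - trace(b^-1 a^-1)   [split at repeated b] = z^3 - 3*z
trace(b a b a b) = trace(b) trace(a b a b) - trace(a b a) = y*z^2 - x*z - y
trace(a b a^2 b a b) = trace(a) trace(b a b a b a) - trace(b a b a b) = x*z^3 - y*z^2 - 2*x*z + y
trace(a^2 b a b^-1 a b) = trace(a b a^2 b a) trace(b) - trace(a b a^2 b a b) = x^2*y*z^2 - 2*x*y^2*z - x*z^3 + y^3 + y*z^2 + 2*x*z - 3*y
use: trace(a b^-1 a b^-1 a^2 b) = trace(a^2 b a b^-1 a) trace(b) - trace(a^2 b a b^-1 a b) = x^3*y^2*z - x^2*y^3 - 2*x^2*y*z^2 + x*y^2*z + x*z^3 + x^2*y - 2*x*z + y
trace(b^-1 a b^-1 a^2 b^-1 a) = trace(a b^-1 a b^-1 a^2) trace(b) - trace(a b^-1 a b^-1 a^2 b) = x^4*y^3 - 3*x^3*y^2*z - x^2*y^3 + 3*x^2*y*z^2 + 2*x*y^2*z - x*z^3 - 2*x^2*y - y*z^2 + 2*x*z + y
apply: trace(a^2 b^-1 a^-1 b^-1 a b^-1) = trace(b^-1 a b^-1 a^2 b^-1) trace(a) - trace(b^-1 a b^-1 a^2 b^-1 a) = x^3*y^2*z - x^4*y - 2*x^2*y*z^2 + x^3*z - x*y^2*z + x*z^3 + 3*x^2*y + y*z^2 - 3*x*z - y

x^3*y^2*z - x^4*y - 2*x^2*y*z^2 + x^3*z - x*y^2*z + x*z^3 + 3*x^2*y + y*z^2 - 3*x*z - y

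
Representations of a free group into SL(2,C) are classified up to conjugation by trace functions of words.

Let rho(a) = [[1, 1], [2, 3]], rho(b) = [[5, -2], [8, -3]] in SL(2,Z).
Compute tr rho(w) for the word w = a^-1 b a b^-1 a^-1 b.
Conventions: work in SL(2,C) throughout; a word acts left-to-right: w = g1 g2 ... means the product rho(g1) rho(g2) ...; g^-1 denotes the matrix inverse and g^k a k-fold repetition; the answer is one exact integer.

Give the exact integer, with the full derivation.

136

rho(a^-1) = [[3, -1], [-2, 1]]
... * rho(b) = [[5, -2], [8, -3]]  ->  [[7, -3], [-2, 1]]
... * rho(a) = [[1, 1], [2, 3]]  ->  [[1, -2], [0, 1]]
... * rho(b^-1) = [[-3, 2], [-8, 5]]  ->  [[13, -8], [-8, 5]]
... * rho(a^-1) = [[3, -1], [-2, 1]]  ->  [[55, -21], [-34, 13]]
... * rho(b) = [[5, -2], [8, -3]]  ->  [[107, -47], [-66, 29]]
tr = 107 + 29 = 136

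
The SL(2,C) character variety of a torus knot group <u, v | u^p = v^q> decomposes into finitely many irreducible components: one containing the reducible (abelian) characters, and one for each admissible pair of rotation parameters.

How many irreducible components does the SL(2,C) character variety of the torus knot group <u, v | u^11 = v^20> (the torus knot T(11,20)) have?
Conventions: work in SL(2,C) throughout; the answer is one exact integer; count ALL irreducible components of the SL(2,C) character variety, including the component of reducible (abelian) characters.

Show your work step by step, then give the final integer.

For T(11,20): irreducibility forces the central element u^11 = v^20 to one of +I, -I.
On an irreducible component, tr(u) is locked at 2*cos(pi*alpha/11) for some alpha in 1..10, and tr(v) at 2*cos(pi*beta/20) for some beta in 1..19.
Consistency of u^11 = (-1)^alpha I with v^20 = (-1)^beta I forces alpha = beta (mod 2).
Counting: 5 odd alphas x 10 odd betas + 5 even alphas x 9 even betas = 50 + 45 = 95.
components with irreducible characters: 95; plus the single component of reducible (abelian) characters: total 96.

96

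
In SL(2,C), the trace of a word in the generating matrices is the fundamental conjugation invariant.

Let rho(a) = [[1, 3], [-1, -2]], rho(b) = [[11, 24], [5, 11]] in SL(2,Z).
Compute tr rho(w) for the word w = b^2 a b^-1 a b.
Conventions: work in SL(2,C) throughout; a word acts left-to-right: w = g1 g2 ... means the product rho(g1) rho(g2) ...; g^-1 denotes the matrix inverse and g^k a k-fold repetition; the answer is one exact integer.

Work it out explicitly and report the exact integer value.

-213046

rho(b) = [[11, 24], [5, 11]]
... * rho(b) = [[11, 24], [5, 11]]  ->  [[241, 528], [110, 241]]
... * rho(a) = [[1, 3], [-1, -2]]  ->  [[-287, -333], [-131, -152]]
... * rho(b^-1) = [[11, -24], [-5, 11]]  ->  [[-1492, 3225], [-681, 1472]]
... * rho(a) = [[1, 3], [-1, -2]]  ->  [[-4717, -10926], [-2153, -4987]]
... * rho(b) = [[11, 24], [5, 11]]  ->  [[-106517, -233394], [-48618, -106529]]
tr = -106517 + -106529 = -213046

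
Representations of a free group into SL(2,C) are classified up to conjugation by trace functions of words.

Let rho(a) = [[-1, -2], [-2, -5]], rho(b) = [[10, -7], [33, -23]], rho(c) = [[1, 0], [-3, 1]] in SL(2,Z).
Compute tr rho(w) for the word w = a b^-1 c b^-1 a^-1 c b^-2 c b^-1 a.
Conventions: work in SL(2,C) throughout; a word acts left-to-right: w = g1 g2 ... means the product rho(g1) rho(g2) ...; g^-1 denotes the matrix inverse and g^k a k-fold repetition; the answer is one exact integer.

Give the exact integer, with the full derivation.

427846724

rho(a) = [[-1, -2], [-2, -5]]
... * rho(b^-1) = [[-23, 7], [-33, 10]]  ->  [[89, -27], [211, -64]]
... * rho(c) = [[1, 0], [-3, 1]]  ->  [[170, -27], [403, -64]]
... * rho(b^-1) = [[-23, 7], [-33, 10]]  ->  [[-3019, 920], [-7157, 2181]]
... * rho(a^-1) = [[-5, 2], [2, -1]]  ->  [[16935, -6958], [40147, -16495]]
... * rho(c) = [[1, 0], [-3, 1]]  ->  [[37809, -6958], [89632, -16495]]
... * rho(b^-1) = [[-23, 7], [-33, 10]]  ->  [[-639993, 195083], [-1517201, 462474]]
... * rho(b^-1) = [[-23, 7], [-33, 10]]  ->  [[8282100, -2529121], [19633981, -5995667]]
... * rho(c) = [[1, 0], [-3, 1]]  ->  [[15869463, -2529121], [37620982, -5995667]]
... * rho(b^-1) = [[-23, 7], [-33, 10]]  ->  [[-281536656, 85795031], [-667425575, 203390204]]
... * rho(a) = [[-1, -2], [-2, -5]]  ->  [[109946594, 134098157], [260645167, 317900130]]
tr = 109946594 + 317900130 = 427846724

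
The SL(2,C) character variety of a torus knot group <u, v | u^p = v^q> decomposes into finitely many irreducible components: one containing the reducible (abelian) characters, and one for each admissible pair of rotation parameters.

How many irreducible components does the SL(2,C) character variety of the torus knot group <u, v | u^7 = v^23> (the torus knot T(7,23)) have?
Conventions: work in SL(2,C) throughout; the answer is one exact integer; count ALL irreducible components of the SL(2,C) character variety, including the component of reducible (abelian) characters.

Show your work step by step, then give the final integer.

In the torus knot group T(7,23), u^7 = v^23 is central, so an irreducible representation sends it to +I or -I (Schur).
On an irreducible component, tr(u) is locked at 2*cos(pi*alpha/7) for some alpha in 1..6, and tr(v) at 2*cos(pi*beta/23) for some beta in 1..22.
The two central values (-1)^alpha I and (-1)^beta I must be the same matrix, so alpha and beta share a parity.
Enumerate parity-matched pairs: 3*11 odd-odd plus 3*11 even-even gives 66.
That is 66 components of irreducible characters, and with the reducible (abelian) component the total is 67.

67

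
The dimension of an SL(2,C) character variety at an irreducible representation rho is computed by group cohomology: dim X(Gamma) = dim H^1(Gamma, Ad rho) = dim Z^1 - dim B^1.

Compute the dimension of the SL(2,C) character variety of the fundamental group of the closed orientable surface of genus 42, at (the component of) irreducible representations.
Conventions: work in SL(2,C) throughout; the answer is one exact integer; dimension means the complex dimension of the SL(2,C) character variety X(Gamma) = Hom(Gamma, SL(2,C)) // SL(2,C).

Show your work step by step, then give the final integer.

Gamma = pi_1(Sigma_42) = < a_1, b_1, ..., a_42, b_42 | prod [a_i, b_i] > has 2g = 84 generators and 1 relator.
A cocycle assigns one sl_2 vector per generator subject to the relator condition d_2(z) = 0: dim of the unconstrained space is 3*2g = 252.
d_2 is surjective at irreducible rho (its cokernel H^2 is dual to H^0 = 0), so dim Z^1 = 252 - 3 = 249.
As always at irreducible rho, dim B^1 = 3.
Hence dim X = 249 - 3 = 246.

246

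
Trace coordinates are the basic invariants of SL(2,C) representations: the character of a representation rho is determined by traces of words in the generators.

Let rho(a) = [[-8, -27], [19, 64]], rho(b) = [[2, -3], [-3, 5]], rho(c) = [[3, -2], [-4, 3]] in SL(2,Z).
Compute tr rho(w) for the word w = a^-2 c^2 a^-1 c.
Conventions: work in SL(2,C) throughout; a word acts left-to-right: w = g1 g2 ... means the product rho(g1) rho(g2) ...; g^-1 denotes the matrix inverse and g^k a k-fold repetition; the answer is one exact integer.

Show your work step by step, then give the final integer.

2916186

rho(a^-1) = [[64, 27], [-19, -8]]
... * rho(a^-1) = [[64, 27], [-19, -8]]  ->  [[3583, 1512], [-1064, -449]]
... * rho(c) = [[3, -2], [-4, 3]]  ->  [[4701, -2630], [-1396, 781]]
... * rho(c) = [[3, -2], [-4, 3]]  ->  [[24623, -17292], [-7312, 5135]]
... * rho(a^-1) = [[64, 27], [-19, -8]]  ->  [[1904420, 803157], [-565533, -238504]]
... * rho(c) = [[3, -2], [-4, 3]]  ->  [[2500632, -1399369], [-742583, 415554]]
tr = 2500632 + 415554 = 2916186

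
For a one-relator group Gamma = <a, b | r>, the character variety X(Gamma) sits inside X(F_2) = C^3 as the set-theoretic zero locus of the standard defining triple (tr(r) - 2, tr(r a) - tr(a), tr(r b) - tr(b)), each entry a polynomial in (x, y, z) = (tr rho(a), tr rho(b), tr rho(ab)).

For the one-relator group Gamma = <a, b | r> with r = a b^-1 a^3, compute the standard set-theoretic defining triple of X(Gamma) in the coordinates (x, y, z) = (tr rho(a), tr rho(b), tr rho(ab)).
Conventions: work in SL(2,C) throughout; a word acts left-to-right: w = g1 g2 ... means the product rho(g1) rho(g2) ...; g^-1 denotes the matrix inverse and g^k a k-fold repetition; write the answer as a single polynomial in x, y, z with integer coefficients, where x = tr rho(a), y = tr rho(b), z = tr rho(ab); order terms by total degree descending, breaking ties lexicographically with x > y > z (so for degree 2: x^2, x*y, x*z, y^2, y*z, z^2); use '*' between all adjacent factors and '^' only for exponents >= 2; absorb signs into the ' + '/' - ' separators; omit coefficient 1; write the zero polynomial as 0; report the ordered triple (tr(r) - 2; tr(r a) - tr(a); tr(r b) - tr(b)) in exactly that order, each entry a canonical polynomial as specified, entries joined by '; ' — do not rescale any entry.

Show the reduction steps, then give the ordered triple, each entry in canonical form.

x^4*y - x^3*z - 3*x^2*y + 2*x*z + y - 2; x^5*y - x^4*z - 4*x^3*y + 3*x^2*z + 3*x*y - x - z; x^3*y*z - x^2*y^2 - x^2*z^2 - x*y*z + x^2 + y^2 + z^2 - y - 2

trace(a^2) = trace(a)*trace(a) - trace(1)   [square of a] = x^2 - 2
apply: trace(a^3) = trace(a)*trace(a^2) - trace(a)   [square of a] = x^3 - 3*x
trace(a^4) = trace(a)*trace(a^3) - trace(a^2)   [square of a] = x^4 - 4*x^2 + 2
trace(b a^2) = trace(a)*trace(b a) - trace(b)   [square of a] = x*z - y
apply: trace(a^2 b a) = trace(a)*trace(b a^2) - trace(b a)   [square of a] = x^2*z - x*y - z
use: trace(a^4 b) = trace(a)*trace(a^2 b a) - trace(a^2 b)   [square of a] = x^3*z - x^2*y - 2*x*z + y
use: trace(a b^-1 a^3) = trace(a^4)*trace(b) - trace(a^4 b)   [inverse elimination on b] = x^4*y - x^3*z - 3*x^2*y + 2*x*z + y
trace(a^5) = trace(a)*trace(a^4) - trace(a^3) = x^5 - 5*x^3 + 5*x
trace(a^5 b) = trace(a)*trace(a^2 b a^2) - trace(a^2 b a) = x^4*z - x^3*y - 3*x^2*z + 2*x*y + z
trace(a b^-1 a^4) = trace(a^5)*trace(b) - trace(a^5 b) = x^5*y - x^4*z - 4*x^3*y + 3*x^2*z + 3*x*y - z
apply: trace(b a b a) = trace(b a)*trace(b a) - trace(1)   [split at a repeated b] = z^2 - 2
trace(b a b) = trace(b)*trace(a b) - trace(a)   [square of b] = y*z - x
trace(a b a b a) = trace(a)*trace(b a b a) - trace(b a b)   [square of a] = x*z^2 - y*z - x
trace(a^3 b a b) = trace(a)*trace(a b a b a) - trace(a b a b)   [square of a] = x^2*z^2 - x*y*z - x^2 - z^2 + 2
trace(a b^-1 a^3 b) = trace(a^3 b a)*trace(b) - trace(a^3 b a b)   [inverse elimination on b] = x^3*y*z - x^2*y^2 - x^2*z^2 - x*y*z + x^2 + y^2 + z^2 - 2
assemble the triple (trace(r) - 2; trace(r a) - x; trace(r b) - y)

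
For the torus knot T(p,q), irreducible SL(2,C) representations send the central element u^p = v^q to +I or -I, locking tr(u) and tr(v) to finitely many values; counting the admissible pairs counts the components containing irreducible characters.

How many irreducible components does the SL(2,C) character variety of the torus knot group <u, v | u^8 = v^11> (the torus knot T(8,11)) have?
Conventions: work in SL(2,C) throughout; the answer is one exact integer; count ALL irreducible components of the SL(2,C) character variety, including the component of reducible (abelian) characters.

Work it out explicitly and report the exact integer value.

Gamma = < u, v | u^8 = v^11 > (torus knot T(8,11)); the central element u^8 = v^11 acts as +I or -I in any irreducible SL(2,C) representation.
So on each irreducible component the traces are pinned: tr(u) = 2*cos(pi*alpha/8) with 1 <= alpha <= 7, tr(v) = 2*cos(pi*beta/11) with 1 <= beta <= 10.
u^8 = (-1)^alpha I and v^11 = (-1)^beta I must agree, so alpha and beta have equal parity.
Counting: 4 odd alphas x 5 odd betas + 3 even alphas x 5 even betas = 20 + 15 = 35.
That is 35 components of irreducible characters, and with the reducible (abelian) component the total is 36.

36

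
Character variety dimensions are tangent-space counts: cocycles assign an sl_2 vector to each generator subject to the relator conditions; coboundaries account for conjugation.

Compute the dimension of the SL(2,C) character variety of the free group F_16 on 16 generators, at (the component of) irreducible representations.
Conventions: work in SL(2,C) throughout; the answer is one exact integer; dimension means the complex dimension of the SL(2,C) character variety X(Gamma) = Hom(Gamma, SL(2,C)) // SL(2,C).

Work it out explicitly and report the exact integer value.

Here Gamma is free of rank 16 — no relator constrains a cocycle.
Z^1(Gamma, Ad rho) = (sl_2)^16: a cocycle is a free choice of one sl_2 vector per generator, so dim Z^1 = 3*16 = 48.
Irreducibility makes the coboundary map sl_2 -> Z^1 injective (trivial centralizer), so dim B^1 = 3.
Therefore dim X = 48 - 3 = 45.

45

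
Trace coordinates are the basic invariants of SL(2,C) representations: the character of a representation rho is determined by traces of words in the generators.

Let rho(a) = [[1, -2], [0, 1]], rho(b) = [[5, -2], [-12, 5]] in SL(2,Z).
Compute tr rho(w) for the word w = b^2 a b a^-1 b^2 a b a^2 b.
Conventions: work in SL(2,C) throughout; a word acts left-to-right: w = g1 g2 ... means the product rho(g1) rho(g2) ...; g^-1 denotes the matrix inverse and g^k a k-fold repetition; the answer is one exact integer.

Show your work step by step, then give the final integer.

-930265982

rho(b) = [[5, -2], [-12, 5]]
... * rho(b) = [[5, -2], [-12, 5]]  ->  [[49, -20], [-120, 49]]
... * rho(a) = [[1, -2], [0, 1]]  ->  [[49, -118], [-120, 289]]
... * rho(b) = [[5, -2], [-12, 5]]  ->  [[1661, -688], [-4068, 1685]]
... * rho(a^-1) = [[1, 2], [0, 1]]  ->  [[1661, 2634], [-4068, -6451]]
... * rho(b) = [[5, -2], [-12, 5]]  ->  [[-23303, 9848], [57072, -24119]]
... * rho(b) = [[5, -2], [-12, 5]]  ->  [[-234691, 95846], [574788, -234739]]
... * rho(a) = [[1, -2], [0, 1]]  ->  [[-234691, 565228], [574788, -1384315]]
... * rho(b) = [[5, -2], [-12, 5]]  ->  [[-7956191, 3295522], [19485720, -8071151]]
... * rho(a) = [[1, -2], [0, 1]]  ->  [[-7956191, 19207904], [19485720, -47042591]]
... * rho(a) = [[1, -2], [0, 1]]  ->  [[-7956191, 35120286], [19485720, -86014031]]
... * rho(b) = [[5, -2], [-12, 5]]  ->  [[-461224387, 191513812], [1129596972, -469041595]]
tr = -461224387 + -469041595 = -930265982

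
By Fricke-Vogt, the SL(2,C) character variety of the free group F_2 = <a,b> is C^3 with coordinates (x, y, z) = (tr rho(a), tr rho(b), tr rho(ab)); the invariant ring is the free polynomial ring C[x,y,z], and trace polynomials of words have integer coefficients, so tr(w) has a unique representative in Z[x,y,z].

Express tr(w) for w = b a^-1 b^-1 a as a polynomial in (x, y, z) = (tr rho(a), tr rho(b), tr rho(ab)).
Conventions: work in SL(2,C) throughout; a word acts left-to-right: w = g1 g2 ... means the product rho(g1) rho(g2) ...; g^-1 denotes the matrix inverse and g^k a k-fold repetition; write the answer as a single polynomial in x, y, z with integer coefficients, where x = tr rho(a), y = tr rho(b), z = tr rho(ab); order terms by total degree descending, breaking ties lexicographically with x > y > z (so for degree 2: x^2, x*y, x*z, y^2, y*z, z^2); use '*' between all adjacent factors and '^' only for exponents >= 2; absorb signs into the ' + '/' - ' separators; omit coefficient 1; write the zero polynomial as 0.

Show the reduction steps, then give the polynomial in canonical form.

tr(b a b) = tr(b)*tr(a b) - tr(a)  (reduce the b square) = y*z - x
tr(b a b a) = tr(a b)*tr(a b) - tr(1)  (split on a) = z^2 - 2
tr(a b a^-1 b) = tr(b a b)*tr(a) - tr(b a b a)  (eliminate a^-1) = x*y*z - x^2 - z^2 + 2
tr(b a^-1 b^-1 a) = tr(a b a^-1)*tr(b) - tr(a b a^-1 b)  (eliminate b^-1) = -x*y*z + x^2 + y^2 + z^2 - 2

-x*y*z + x^2 + y^2 + z^2 - 2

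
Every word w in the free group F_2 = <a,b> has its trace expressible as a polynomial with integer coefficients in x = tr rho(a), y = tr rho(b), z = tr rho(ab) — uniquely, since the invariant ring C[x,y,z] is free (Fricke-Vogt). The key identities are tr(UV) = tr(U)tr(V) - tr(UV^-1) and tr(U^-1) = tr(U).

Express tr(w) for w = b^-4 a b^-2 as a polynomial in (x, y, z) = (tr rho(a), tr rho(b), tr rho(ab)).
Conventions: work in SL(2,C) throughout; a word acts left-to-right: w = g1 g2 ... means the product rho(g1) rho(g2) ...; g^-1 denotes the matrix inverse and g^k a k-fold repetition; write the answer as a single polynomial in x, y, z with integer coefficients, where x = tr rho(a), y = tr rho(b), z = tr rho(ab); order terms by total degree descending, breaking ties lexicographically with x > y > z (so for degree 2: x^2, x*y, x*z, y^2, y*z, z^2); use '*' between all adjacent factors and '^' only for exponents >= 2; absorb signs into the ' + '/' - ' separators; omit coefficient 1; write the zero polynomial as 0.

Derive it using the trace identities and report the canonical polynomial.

reduce: tr(b^-1 a) = tr(a)*tr(b) - tr(a b) = x*y - z
tr(b^-2 a) = tr(b^-1 a)*tr(b) - tr(b^-1 a b) = x*y^2 - y*z - x
so tr(b^-1 a b^-2) = tr(b^-2 a)*tr(b) - tr(b^-2 a b) = x*y^3 - y^2*z - 2*x*y + z
tr(b^-4 a) = tr(b^-1 a b^-2)*tr(b) - tr(b^-1 a b^-1) = x*y^4 - y^3*z - 3*x*y^2 + 2*y*z + x
tr(b^-4 a b^-1) = tr(b^-4 a)*tr(b) - tr(b^-4 a b) = x*y^5 - y^4*z - 4*x*y^3 + 3*y^2*z + 3*x*y - z
so tr(b^-4 a b^-2) = tr(b^-4 a b^-1)*tr(b) - tr(b^-4 a) = x*y^6 - y^5*z - 5*x*y^4 + 4*y^3*z + 6*x*y^2 - 3*y*z - x

x*y^6 - y^5*z - 5*x*y^4 + 4*y^3*z + 6*x*y^2 - 3*y*z - x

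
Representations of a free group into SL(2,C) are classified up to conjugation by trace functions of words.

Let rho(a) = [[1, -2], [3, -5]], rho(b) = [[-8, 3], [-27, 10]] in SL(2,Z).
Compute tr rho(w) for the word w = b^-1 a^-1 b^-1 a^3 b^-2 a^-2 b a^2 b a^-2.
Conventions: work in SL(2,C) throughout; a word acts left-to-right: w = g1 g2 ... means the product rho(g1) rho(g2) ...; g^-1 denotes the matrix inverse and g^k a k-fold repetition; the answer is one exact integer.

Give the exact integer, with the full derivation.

-62776375

rho(b^-1) = [[10, -3], [27, -8]]
... * rho(a^-1) = [[-5, 2], [-3, 1]]  ->  [[-41, 17], [-111, 46]]
... * rho(b^-1) = [[10, -3], [27, -8]]  ->  [[49, -13], [132, -35]]
... * rho(a) = [[1, -2], [3, -5]]  ->  [[10, -33], [27, -89]]
... * rho(a) = [[1, -2], [3, -5]]  ->  [[-89, 145], [-240, 391]]
... * rho(a) = [[1, -2], [3, -5]]  ->  [[346, -547], [933, -1475]]
... * rho(b^-1) = [[10, -3], [27, -8]]  ->  [[-11309, 3338], [-30495, 9001]]
... * rho(b^-1) = [[10, -3], [27, -8]]  ->  [[-22964, 7223], [-61923, 19477]]
... * rho(a^-1) = [[-5, 2], [-3, 1]]  ->  [[93151, -38705], [251184, -104369]]
... * rho(a^-1) = [[-5, 2], [-3, 1]]  ->  [[-349640, 147597], [-942813, 397999]]
... * rho(b) = [[-8, 3], [-27, 10]]  ->  [[-1187999, 427050], [-3203469, 1151551]]
... * rho(a) = [[1, -2], [3, -5]]  ->  [[93151, 240748], [251184, 649183]]
... * rho(a) = [[1, -2], [3, -5]]  ->  [[815395, -1390042], [2198733, -3748283]]
... * rho(b) = [[-8, 3], [-27, 10]]  ->  [[31007974, -11454235], [83613777, -30886631]]
... * rho(a^-1) = [[-5, 2], [-3, 1]]  ->  [[-120677165, 50561713], [-325408992, 136340923]]
... * rho(a^-1) = [[-5, 2], [-3, 1]]  ->  [[451700686, -190792617], [1218022191, -514477061]]
tr = 451700686 + -514477061 = -62776375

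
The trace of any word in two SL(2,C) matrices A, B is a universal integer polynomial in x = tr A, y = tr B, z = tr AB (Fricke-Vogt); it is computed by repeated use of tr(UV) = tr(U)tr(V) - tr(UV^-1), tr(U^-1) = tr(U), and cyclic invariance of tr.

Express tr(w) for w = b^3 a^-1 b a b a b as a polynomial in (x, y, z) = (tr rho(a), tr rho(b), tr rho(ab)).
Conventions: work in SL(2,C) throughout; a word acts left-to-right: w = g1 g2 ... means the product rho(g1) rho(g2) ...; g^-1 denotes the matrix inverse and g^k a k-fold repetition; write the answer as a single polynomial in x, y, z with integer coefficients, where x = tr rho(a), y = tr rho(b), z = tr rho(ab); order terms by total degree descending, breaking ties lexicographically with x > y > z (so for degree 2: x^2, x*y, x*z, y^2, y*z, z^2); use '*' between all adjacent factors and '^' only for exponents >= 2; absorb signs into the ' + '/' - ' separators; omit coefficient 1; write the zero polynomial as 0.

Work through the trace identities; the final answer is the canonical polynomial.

tr(a b a b) = tr(a b) tr(a b) - tr(1)   [split at repeated a] = z^2 - 2
next, tr(a b a) = tr(a) tr(b a) - tr(b) = x*z - y
next, tr(a b a b^2) = tr(b) tr(a b a b) - tr(a b a) = y*z^2 - x*z - y
and tr(b^2 a b a b) = tr(b) tr(a b a b^2) - tr(a b a b) = y^2*z^2 - x*y*z - y^2 - z^2 + 2
tr(b a b a b^3) = tr(b) tr(b^2 a b a b) - tr(b^2 a b a) = y^3*z^2 - x*y^2*z - y^3 - 2*y*z^2 + x*z + 3*y
tr(b a b a b^4) = tr(b) tr(b a b a b^3) - tr(b a b a b^2) = y^4*z^2 - x*y^3*z - y^4 - 3*y^2*z^2 + 2*x*y*z + 4*y^2 + z^2 - 2
tr(a b a b a b) = tr(a b) tr(a b a b) - tr(a^-1 b^-1)   [split at repeated a] = z^3 - 3*z
tr(b a b) = tr(b) tr(a b) - tr(a) = y*z - x
tr(a b a b a) = tr(a) tr(b a b a) - tr(b a b) = x*z^2 - y*z - x
tr(a b a b a b^2) = tr(b) tr(a b a b a b) - tr(a b a b a) = y*z^3 - x*z^2 - 2*y*z + x
next, tr(b a b a b a b^2) = tr(b) tr(a b a b a b^2) - tr(a b a b a b) = y^2*z^3 - x*y*z^2 - 2*y^2*z - z^3 + x*y + 3*z
next, tr(b a b a b^4 a) = tr(b) tr(b a b a b a b^2) - tr(b a b a b a b) = y^3*z^3 - x*y^2*z^2 - 2*y^3*z - 2*y*z^3 + x*y^2 + x*z^2 + 5*y*z - x
next, tr(b^3 a^-1 b a b a b) = tr(b a b a b^4) tr(a) - tr(b a b a b^4 a) = x*y^4*z^2 - x^2*y^3*z - y^3*z^3 - x*y^4 - 2*x*y^2*z^2 + 2*x^2*y*z + 2*y^3*z + 2*y*z^3 + 3*x*y^2 - 5*y*z - x

x*y^4*z^2 - x^2*y^3*z - y^3*z^3 - x*y^4 - 2*x*y^2*z^2 + 2*x^2*y*z + 2*y^3*z + 2*y*z^3 + 3*x*y^2 - 5*y*z - x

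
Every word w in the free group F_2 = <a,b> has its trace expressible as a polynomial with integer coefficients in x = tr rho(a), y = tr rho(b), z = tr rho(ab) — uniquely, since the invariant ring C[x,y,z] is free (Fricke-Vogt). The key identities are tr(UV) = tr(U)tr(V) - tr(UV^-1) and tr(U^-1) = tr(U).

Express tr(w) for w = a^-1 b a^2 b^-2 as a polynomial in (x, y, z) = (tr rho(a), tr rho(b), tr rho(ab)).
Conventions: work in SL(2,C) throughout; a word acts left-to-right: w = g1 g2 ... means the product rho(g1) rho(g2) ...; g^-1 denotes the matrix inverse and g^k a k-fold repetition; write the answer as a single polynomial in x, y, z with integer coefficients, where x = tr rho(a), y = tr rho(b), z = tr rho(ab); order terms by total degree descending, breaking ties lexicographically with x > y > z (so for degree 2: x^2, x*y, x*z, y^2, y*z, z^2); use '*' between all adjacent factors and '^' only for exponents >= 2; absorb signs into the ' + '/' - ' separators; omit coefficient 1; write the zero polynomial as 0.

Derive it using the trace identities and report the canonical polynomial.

trace(a^2 b) = trace(a) * trace(b a) - trace(b) = x*z - y
trace(a^2) = trace(a) * trace(a) - trace(1) = x^2 - 2
trace(b a^2 b) = trace(b) * trace(a^2 b) - trace(a^2) = x*y*z - x^2 - y^2 + 2
use: trace(b a b a) = trace(b a) * trace(b a) - trace(1)   [split at repeated b] = z^2 - 2
trace(b a b) = trace(b) * trace(a b) - trace(a) = y*z - x
apply: trace(b a^2 b a) = trace(a) * trace(b a b a) - trace(b a b) = x*z^2 - y*z - x
trace(a^-1 b a^2 b) = trace(b a^2 b) * trace(a) - trace(b a^2 b a) = x^2*y*z - x^3 - x*y^2 - x*z^2 + y*z + 3*x
use: trace(a^-1 b a^2 b^-1) = trace(a^-1 b a^2) * trace(b) - trace(a^-1 b a^2 b) = -x^2*y*z + x^3 + x*y^2 + x*z^2 - 3*x
apply: trace(a^-1 b a^2 b^-2) = trace(a^-1 b a^2 b^-1) * trace(b) - trace(a^-1 b a^2) = -x^2*y^2*z + x^3*y + x*y^3 + x*y*z^2 - 3*x*y - z

-x^2*y^2*z + x^3*y + x*y^3 + x*y*z^2 - 3*x*y - z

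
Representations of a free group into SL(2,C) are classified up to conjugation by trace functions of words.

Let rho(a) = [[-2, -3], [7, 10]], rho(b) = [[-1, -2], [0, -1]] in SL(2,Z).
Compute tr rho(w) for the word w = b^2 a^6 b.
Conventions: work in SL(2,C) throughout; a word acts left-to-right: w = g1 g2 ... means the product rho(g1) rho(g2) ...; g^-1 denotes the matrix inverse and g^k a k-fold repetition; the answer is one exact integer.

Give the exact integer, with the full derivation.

rho(b) = [[-1, -2], [0, -1]]
... * rho(b) = [[-1, -2], [0, -1]]  ->  [[1, 4], [0, 1]]
... * rho(a) = [[-2, -3], [7, 10]]  ->  [[26, 37], [7, 10]]
... * rho(a) = [[-2, -3], [7, 10]]  ->  [[207, 292], [56, 79]]
... * rho(a) = [[-2, -3], [7, 10]]  ->  [[1630, 2299], [441, 622]]
... * rho(a) = [[-2, -3], [7, 10]]  ->  [[12833, 18100], [3472, 4897]]
... * rho(a) = [[-2, -3], [7, 10]]  ->  [[101034, 142501], [27335, 38554]]
... * rho(a) = [[-2, -3], [7, 10]]  ->  [[795439, 1121908], [215208, 303535]]
... * rho(b) = [[-1, -2], [0, -1]]  ->  [[-795439, -2712786], [-215208, -733951]]
tr = -795439 + -733951 = -1529390

-1529390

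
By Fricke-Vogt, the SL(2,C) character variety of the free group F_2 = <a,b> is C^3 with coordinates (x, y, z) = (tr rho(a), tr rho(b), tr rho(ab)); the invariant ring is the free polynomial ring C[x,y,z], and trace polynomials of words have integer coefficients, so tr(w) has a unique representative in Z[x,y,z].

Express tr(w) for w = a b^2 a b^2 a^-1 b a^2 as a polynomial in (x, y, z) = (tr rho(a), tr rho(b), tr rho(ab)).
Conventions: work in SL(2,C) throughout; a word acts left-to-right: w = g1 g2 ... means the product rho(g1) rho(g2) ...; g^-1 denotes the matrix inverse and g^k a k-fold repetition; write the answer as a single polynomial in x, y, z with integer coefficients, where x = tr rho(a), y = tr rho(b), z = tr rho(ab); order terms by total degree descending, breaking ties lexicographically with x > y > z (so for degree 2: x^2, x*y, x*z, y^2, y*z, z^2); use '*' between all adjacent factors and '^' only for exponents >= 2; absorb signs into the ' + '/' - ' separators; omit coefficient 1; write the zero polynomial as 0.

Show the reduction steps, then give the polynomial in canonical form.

x^3*y^3*z^2 - 2*x^4*y^2*z - x^2*y^4*z - x^2*y^2*z^3 + x^5*y + x^3*y^3 + x^3*y*z^2 + 4*x^2*y^2*z + y^2*z^3 - 4*x^3*y - 2*x*y*z^2 + x^2*z - y^2*z + x*y - z

apply: tr(a b a b) = tr(b a)*tr(b a) - tr(1)   [split at a repeated b] = z^2 - 2
tr(a b a) = tr(a)*tr(b a) - tr(b)   [square of a] = x*z - y
tr(b^2 a b a) = tr(b)*tr(a b a b) - tr(a b a)   [square of b] = y*z^2 - x*z - y
apply: tr(b a b) = tr(b)*tr(a b) - tr(a)   [square of b] = y*z - x
tr(b^2 a b) = tr(b)*tr(b a b) - tr(b a)   [square of b] = y^2*z - x*y - z
tr(a^2 b^2 a b) = tr(a)*tr(b^2 a b a) - tr(b^2 a b)   [square of a] = x*y*z^2 - x^2*z - y^2*z + z
tr(a^2) = tr(a)*tr(a) - tr(1)   [square of a] = x^2 - 2
use: tr(b^2 a^2) = tr(b)*tr(a^2 b) - tr(a^2)   [square of b] = x*y*z - x^2 - y^2 + 2
apply: tr(a^2 b^2 a) = tr(a)*tr(b^2 a^2) - tr(b^2 a)   [square of a] = x^2*y*z - x^3 - x*y^2 - y*z + 3*x
apply: tr(b^2 a b^2 a^2) = tr(b)*tr(a^2 b^2 a b) - tr(a^2 b^2 a)   [square of b] = x*y^2*z^2 - 2*x^2*y*z - y^3*z + x^3 + x*y^2 + 2*y*z - 3*x
use: tr(b^2 a b^2 a) = tr(b)*tr(a b^2 a b) - tr(a b^2 a)   [square of b] = y^2*z^2 - 2*x*y*z + x^2 - 2
tr(a^3 b^2 a b^2) = tr(a)*tr(b^2 a b^2 a^2) - tr(b^2 a b^2 a)   [square of a] = x^2*y^2*z^2 - 2*x^3*y*z - x*y^3*z + x^4 + x^2*y^2 - y^2*z^2 + 4*x*y*z - 4*x^2 + 2
tr(b a b a^2) = tr(a)*tr(b a b a) - tr(b a b)   [square of a] = x*z^2 - y*z - x
tr(a b a^3 b) = tr(a)*tr(b a b a^2) - tr(b a b a)   [square of a] = x^2*z^2 - x*y*z - x^2 - z^2 + 2
use: tr(a b a^2) = tr(a)*tr(a b a) - tr(a b)   [square of a] = x^2*z - x*y - z
use: tr(a b a^3) = tr(a)*tr(a b a^2) - tr(a b a)   [square of a] = x^3*z - x^2*y - 2*x*z + y
tr(a^3 b^2 a b) = tr(b)*tr(a b a^3 b) - tr(a b a^3)   [square of b] = x^2*y*z^2 - x^3*z - x*y^2*z - y*z^2 + 2*x*z + y
use: tr(b a^3 b^2 a b^2) = tr(b)*tr(a^3 b^2 a b^2) - tr(a^3 b^2 a b)   [square of b] = x^2*y^3*z^2 - 2*x^3*y^2*z - x*y^4*z + x^4*y + x^2*y^3 - x^2*y*z^2 - y^3*z^2 + x^3*z + 5*x*y^2*z - 4*x^2*y + y*z^2 - 2*x*z + y
use: tr(a b a b a b) = tr(b a b a)*tr(b a) - tr(a b)   [split at a repeated b] = z^3 - 3*z
tr(a b^2 a b a b) = tr(b)*tr(a b a b a b) - tr(a b a b a)   [square of b] = y*z^3 - x*z^2 - 2*y*z + x
tr(b^2 a b^2 a b a) = tr(b)*tr(a b^2 a b a b) - tr(a b^2 a b a)   [square of b] = y^2*z^3 - 2*x*y*z^2 + x^2*z - y^2*z + x*y - z
tr(a b^3 a b) = tr(b)*tr(a b a b^2) - tr(a b a b)   [square of b] = y^2*z^2 - x*y*z - y^2 - z^2 + 2
use: tr(b^2) = tr(b)*tr(b) - tr(1)   [square of b] = y^2 - 2
use: tr(b^3) = tr(b)*tr(b^2) - tr(b)   [square of b] = y^3 - 3*y
tr(a b^3 a) = tr(a)*tr(b^3 a) - tr(b^3)   [square of a] = x*y^2*z - x^2*y - y^3 - x*z + 3*y
tr(b^2 a b^2 a b) = tr(b)*tr(a b^3 a b) - tr(a b^3 a)   [square of b] = y^3*z^2 - 2*x*y^2*z + x^2*y - y*z^2 + x*z - y
use: tr(a b^2 a b^2 a b a) = tr(a)*tr(b^2 a b^2 a b a) - tr(b^2 a b^2 a b)   [square of a] = x*y^2*z^3 - 2*x^2*y*z^2 - y^3*z^2 + x^3*z + x*y^2*z + y*z^2 - 2*x*z + y
tr(b a^3 b^2 a b^2 a) = tr(a)*tr(a b^2 a b^2 a b a) - tr(a b^2 a b^2 a b)   [square of a] = x^2*y^2*z^3 - 2*x^3*y*z^2 - x*y^3*z^2 + x^4*z + x^2*y^2*z - y^2*z^3 + 3*x*y*z^2 - 3*x^2*z + y^2*z + z
use: tr(a b^2 a b^2 a^-1 b a^2) = tr(b a^3 b^2 a b^2)*tr(a) - tr(b a^3 b^2 a b^2 a)   [inverse elimination on a] = x^3*y^3*z^2 - 2*x^4*y^2*z - x^2*y^4*z - x^2*y^2*z^3 + x^5*y + x^3*y^3 + x^3*y*z^2 + 4*x^2*y^2*z + y^2*z^3 - 4*x^3*y - 2*x*y*z^2 + x^2*z - y^2*z + x*y - z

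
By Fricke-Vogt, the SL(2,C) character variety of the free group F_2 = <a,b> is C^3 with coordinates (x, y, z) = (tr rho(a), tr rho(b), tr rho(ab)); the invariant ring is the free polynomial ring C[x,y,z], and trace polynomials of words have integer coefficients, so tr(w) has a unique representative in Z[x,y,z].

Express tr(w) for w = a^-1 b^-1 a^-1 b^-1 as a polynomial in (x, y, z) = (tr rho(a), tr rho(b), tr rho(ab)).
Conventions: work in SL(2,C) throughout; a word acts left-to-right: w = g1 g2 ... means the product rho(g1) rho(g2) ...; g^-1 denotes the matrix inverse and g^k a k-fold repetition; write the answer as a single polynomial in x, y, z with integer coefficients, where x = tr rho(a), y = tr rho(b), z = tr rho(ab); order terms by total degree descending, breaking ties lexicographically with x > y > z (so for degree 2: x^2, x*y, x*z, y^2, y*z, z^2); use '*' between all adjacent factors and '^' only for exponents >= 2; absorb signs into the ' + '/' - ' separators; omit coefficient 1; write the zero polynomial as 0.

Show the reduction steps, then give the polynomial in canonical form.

use: tr(b^-1) = tr(b) = y
tr(b^-1 a) = tr(a) tr(b) - tr(a b) = x*y - z
use: tr(b^-1 a^-1) = tr(b^-1) tr(a) - tr(b^-1 a) = z
tr(b^-1 a^-1 b^-1) = tr(b^-1 a^-1) tr(b) - tr(b^-1 a^-1 b) = y*z - x
apply: tr(b a b a) = tr(b a) tr(b a) - tr(1) = z^2 - 2
use: tr(a^-1 b a b) = tr(b a b) tr(a) - tr(b a b a) = x*y*z - x^2 - z^2 + 2
tr(a b^-1 a^-1 b) = tr(a^-1 b a) tr(b) - tr(a^-1 b a b) = -x*y*z + x^2 + y^2 + z^2 - 2
tr(b^-1 a^-1 b^-1 a) = tr(a b^-1 a^-1) tr(b) - tr(a b^-1 a^-1 b) = x*y*z - x^2 - z^2 + 2
apply: tr(a^-1 b^-1 a^-1 b^-1) = tr(b^-1 a^-1 b^-1) tr(a) - tr(b^-1 a^-1 b^-1 a) = z^2 - 2

z^2 - 2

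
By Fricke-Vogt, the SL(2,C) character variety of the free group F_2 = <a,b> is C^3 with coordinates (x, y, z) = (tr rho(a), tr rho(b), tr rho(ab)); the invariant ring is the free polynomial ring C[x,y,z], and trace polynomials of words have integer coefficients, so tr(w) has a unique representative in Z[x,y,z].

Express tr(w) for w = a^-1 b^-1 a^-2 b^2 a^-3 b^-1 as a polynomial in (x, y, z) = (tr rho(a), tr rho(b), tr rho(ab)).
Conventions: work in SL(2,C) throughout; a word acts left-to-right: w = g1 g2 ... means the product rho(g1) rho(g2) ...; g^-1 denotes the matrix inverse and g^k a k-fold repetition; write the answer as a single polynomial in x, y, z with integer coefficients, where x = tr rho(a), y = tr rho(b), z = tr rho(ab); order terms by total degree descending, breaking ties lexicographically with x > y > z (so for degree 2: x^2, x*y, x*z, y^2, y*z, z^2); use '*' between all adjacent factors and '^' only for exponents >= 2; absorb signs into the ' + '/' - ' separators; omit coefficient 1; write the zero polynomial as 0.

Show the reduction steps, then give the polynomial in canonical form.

reduce: tr(a^-1 b) = tr(b) tr(a) - tr(b a) = x*y - z
so tr(b a^-2) = tr(a^-1 b) tr(a) - tr(a^-1 b a) = x^2*y - x*z - y
reduce: tr(a^-2 b a^-1) = tr(b a^-2) tr(a) - tr(b a^-1) = x^3*y - x^2*z - 2*x*y + z
tr(b^2) = tr(b) tr(b) - tr(1) = y^2 - 2
tr(b^2 a) = tr(b) tr(a b) - tr(a) = y*z - x
tr(b a^-1 b) = tr(b^2) tr(a) - tr(b^2 a) = x*y^2 - y*z - x
tr(b a b a) = tr(b a) tr(b a) - tr(1)   [split at repeated b] = z^2 - 2
reduce: tr(b a^-1 b a) = tr(b a b) tr(a) - tr(b a b a) = x*y*z - x^2 - z^2 + 2
reduce: tr(b a^-1 b a^-1) = tr(b a^-1 b) tr(a) - tr(b a^-1 b a) = x^2*y^2 - 2*x*y*z + z^2 - 2
tr(a^-2 b a^-1 b) = tr(b a^-1 b a^-1) tr(a) - tr(b a^-1 b) = x^3*y^2 - 2*x^2*y*z - x*y^2 + x*z^2 + y*z - x
tr(a^-1 b^-1 a^-2 b) = tr(a^-2 b a^-1) tr(b) - tr(a^-2 b a^-1 b) = x^2*y*z - x*y^2 - x*z^2 + x
reduce: tr(a^2 b) = tr(a) tr(b a) - tr(b) = x*z - y
reduce: tr(a^2) = tr(a) tr(a) - tr(1) = x^2 - 2
reduce: tr(a b^2 a) = tr(b) tr(a^2 b) - tr(a^2) = x*y*z - x^2 - y^2 + 2
reduce: tr(a b^2 a b) = tr(b) tr(a b a b) - tr(a b a) = y*z^2 - x*z - y
so tr(b^2 a b^-1 a) = tr(a b^2 a) tr(b) - tr(a b^2 a b) = x*y^2*z - x^2*y - y^3 - y*z^2 + x*z + 3*y
tr(b^-1 a^-1 b^2 a) = tr(b^2 a b^-1) tr(a) - tr(b^2 a b^-1 a) = -x*y^2*z + x^2*y + y^3 + y*z^2 - 3*y
tr(b^-1 a^-1 b^2 a b^-1) = tr(b^-1 a^-1 b^2 a) tr(b) - tr(b^-1 a^-1 b^2 a b) = -x*y^3*z + x^2*y^2 + y^4 + y^2*z^2 - 4*y^2 + 2
tr(b^3 a) = tr(b) tr(a b^2) - tr(a b) = y^2*z - x*y - z
tr(b^3) = tr(b) tr(b^2) - tr(b) = y^3 - 3*y
reduce: tr(b^2 a^2 b) = tr(a) tr(b^3 a) - tr(b^3) = x*y^2*z - x^2*y - y^3 - x*z + 3*y
reduce: tr(a^2 b a b) = tr(a) tr(b a b a) - tr(b a b) = x*z^2 - y*z - x
reduce: tr(a^2 b a) = tr(a) tr(a b a) - tr(a b) = x^2*z - x*y - z
so tr(b^2 a^2 b a) = tr(b) tr(a^2 b a b) - tr(a^2 b a) = x*y*z^2 - x^2*z - y^2*z + z
reduce: tr(a b a^-1 b^2 a) = tr(b^2 a^2 b) tr(a) - tr(b^2 a^2 b a) = x^2*y^2*z - x^3*y - x*y^3 - x*y*z^2 + y^2*z + 3*x*y - z
so tr(b^2 a b a b) = tr(b) tr(a b a b^2) - tr(a b a b) = y^2*z^2 - x*y*z - y^2 - z^2 + 2
reduce: tr(a b a b a b) = tr(b a b a) tr(b a) - tr(a b)   [split at repeated b] = z^3 - 3*z
tr(b^2 a b a b a) = tr(b) tr(a b a b a b) - tr(a b a b a) = y*z^3 - x*z^2 - 2*y*z + x
so tr(a b a^-1 b^2 a b) = tr(b^2 a b a b) tr(a) - tr(b^2 a b a b a) = x*y^2*z^2 - x^2*y*z - y*z^3 - x*y^2 + 2*y*z + x
so tr(a^-1 b^2 a b^-1 a b) = tr(a b a^-1 b^2 a) tr(b) - tr(a b a^-1 b^2 a b) = x^2*y^3*z - x^3*y^2 - x*y^4 - 2*x*y^2*z^2 + x^2*y*z + y^3*z + y*z^3 + 4*x*y^2 - 3*y*z - x
so tr(b^-1 a^-1 b^2 a b^-1 a) = tr(a^-1 b^2 a b^-1 a) tr(b) - tr(a^-1 b^2 a b^-1 a b) = -x^2*y^3*z + x^3*y^2 + x*y^4 + 2*x*y^2*z^2 - x^2*y*z - y^3*z - y*z^3 - 4*x*y^2 + 4*y*z + x
tr(b^2 a b^-1 a^-1 b^-1 a^-1) = tr(b^-1 a^-1 b^2 a b^-1) tr(a) - tr(b^-1 a^-1 b^2 a b^-1 a) = -x*y^2*z^2 + x^2*y*z + y^3*z + y*z^3 - 4*y*z + x
so tr(b a b^-1 a^-1) = tr(a^-1 b a) tr(b) - tr(a^-1 b a b) = -x*y*z + x^2 + y^2 + z^2 - 2
tr(b^-1 a^-1 b^-1 a^-2 b^2 a) = tr(b^2 a b^-1 a^-1 b^-1 a^-1) tr(a) - tr(b^2 a b^-1 a^-1 b^-1) = -x^2*y^2*z^2 + x^3*y*z + x*y^3*z + x*y*z^3 - 3*x*y*z - y^2 - z^2 + 2
reduce: tr(a^-1 b^-1 a^-1 b^-1 a^-2 b^2) = tr(b^-1 a^-1 b^-1 a^-2 b^2) tr(a) - tr(b^-1 a^-1 b^-1 a^-2 b^2 a) = x^2*y^2*z^2 - x*y^3*z - x*y*z^3 - x^2*y^2 - x^2*z^2 + 3*x*y*z + x^2 + y^2 + z^2 - 2
tr(b^-1 a^-1 b^-1 a^-2 b^2 a^-2) = tr(a^-1 b^-1 a^-1 b^-1 a^-2 b^2) tr(a) - tr(a^-1 b^-1 a^-1 b^-1 a^-2 b^2 a) = x^3*y^2*z^2 - x^2*y^3*z - x^2*y*z^3 - x^3*y^2 - x^3*z^2 + 2*x^2*y*z + x^3 + 2*x*y^2 + 2*x*z^2 - 3*x
reduce: tr(a^-1 b^-1 a^-2 b^2 a^-3 b^-1) = tr(b^-1 a^-1 b^-1 a^-2 b^2 a^-2) tr(a) - tr(b^-1 a^-1 b^-1 a^-2 b^2 a^-1) = x^4*y^2*z^2 - x^3*y^3*z - x^3*y*z^3 - x^4*y^2 - x^4*z^2 - x^2*y^2*z^2 + 2*x^3*y*z + x*y^3*z + x*y*z^3 + x^4 + 3*x^2*y^2 + 3*x^2*z^2 - 3*x*y*z - 4*x^2 - y^2 - z^2 + 2

x^4*y^2*z^2 - x^3*y^3*z - x^3*y*z^3 - x^4*y^2 - x^4*z^2 - x^2*y^2*z^2 + 2*x^3*y*z + x*y^3*z + x*y*z^3 + x^4 + 3*x^2*y^2 + 3*x^2*z^2 - 3*x*y*z - 4*x^2 - y^2 - z^2 + 2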